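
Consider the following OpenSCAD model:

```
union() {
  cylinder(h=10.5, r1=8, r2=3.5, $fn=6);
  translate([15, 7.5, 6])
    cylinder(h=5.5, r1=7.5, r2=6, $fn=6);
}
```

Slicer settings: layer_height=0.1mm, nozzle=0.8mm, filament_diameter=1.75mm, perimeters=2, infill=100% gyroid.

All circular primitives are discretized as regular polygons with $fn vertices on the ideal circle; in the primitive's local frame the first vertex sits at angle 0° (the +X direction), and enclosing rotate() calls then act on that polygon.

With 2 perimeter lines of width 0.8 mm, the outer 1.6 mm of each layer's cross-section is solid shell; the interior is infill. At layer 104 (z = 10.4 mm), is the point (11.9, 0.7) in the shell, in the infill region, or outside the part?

At z = 10.4 mm: the cone contributes a regular 6-gon of circumradius 3.543 (interpolated between r1=8 and r2=3.5 at t=0.990); the cone at (15, 7.5) (r1=7.5→r2=6) has section circumradius 6.300 here — a regular 6-gon; Taking the union: the 2 present regions are separate (no shared area or edge), so areas and boundary lengths simply add and each stays a separate island — 2 connected regions. Overall, the cross-section has 2 separate islands. The nearest boundary edge runs (18.15, 2.04)→(11.85, 2.04); distance from the point to it = 1.34 mm. The point is not inside any of the regions above, so it lies outside the cross-section (1.34 mm from the nearest boundary).

outside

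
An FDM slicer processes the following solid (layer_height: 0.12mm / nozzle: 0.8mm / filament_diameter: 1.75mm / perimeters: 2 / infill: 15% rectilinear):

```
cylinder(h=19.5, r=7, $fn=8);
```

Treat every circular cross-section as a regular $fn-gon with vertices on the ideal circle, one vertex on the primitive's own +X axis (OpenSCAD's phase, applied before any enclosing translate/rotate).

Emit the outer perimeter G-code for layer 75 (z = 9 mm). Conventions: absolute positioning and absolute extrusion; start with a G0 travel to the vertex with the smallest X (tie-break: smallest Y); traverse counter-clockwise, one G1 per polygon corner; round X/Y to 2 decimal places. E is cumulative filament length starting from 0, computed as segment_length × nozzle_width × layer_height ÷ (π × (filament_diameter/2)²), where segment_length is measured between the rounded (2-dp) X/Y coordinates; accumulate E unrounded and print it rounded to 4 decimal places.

At z = 9 mm: the r=7 cylinder gives a regular 8-gon of circumradius 7 (constant along its height). The outline is a single polygon with 8 vertices. Extrusion per mm of travel: 0.8 × 0.12 / (π × 0.875²) = 0.039912. Accumulating E over each segment gives final E = 1.7107.

G0 X-7.00 Y0.00 Z9.00
G1 X-4.95 Y-4.95 E0.2138
G1 X0.00 Y-7.00 E0.4277
G1 X4.95 Y-4.95 E0.6415
G1 X7.00 Y0.00 E0.8554
G1 X4.95 Y4.95 E1.0692
G1 X0.00 Y7.00 E1.2830
G1 X-4.95 Y4.95 E1.4969
G1 X-7.00 Y0.00 E1.7107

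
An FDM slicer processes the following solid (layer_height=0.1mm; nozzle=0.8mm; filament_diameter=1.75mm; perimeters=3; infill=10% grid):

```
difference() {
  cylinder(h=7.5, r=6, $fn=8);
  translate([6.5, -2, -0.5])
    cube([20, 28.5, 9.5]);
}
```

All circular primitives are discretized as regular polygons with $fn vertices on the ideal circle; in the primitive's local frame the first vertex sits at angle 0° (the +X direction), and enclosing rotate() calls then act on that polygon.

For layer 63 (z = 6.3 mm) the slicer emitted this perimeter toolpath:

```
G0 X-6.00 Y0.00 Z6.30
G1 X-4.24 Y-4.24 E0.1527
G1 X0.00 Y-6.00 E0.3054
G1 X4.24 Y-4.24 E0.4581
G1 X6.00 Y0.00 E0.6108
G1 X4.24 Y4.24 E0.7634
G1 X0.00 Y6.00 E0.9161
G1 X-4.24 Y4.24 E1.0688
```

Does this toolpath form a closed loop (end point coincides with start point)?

no

Start point (G0): (-6.00, 0.00). End point (last G1): the path does not return to the start — open.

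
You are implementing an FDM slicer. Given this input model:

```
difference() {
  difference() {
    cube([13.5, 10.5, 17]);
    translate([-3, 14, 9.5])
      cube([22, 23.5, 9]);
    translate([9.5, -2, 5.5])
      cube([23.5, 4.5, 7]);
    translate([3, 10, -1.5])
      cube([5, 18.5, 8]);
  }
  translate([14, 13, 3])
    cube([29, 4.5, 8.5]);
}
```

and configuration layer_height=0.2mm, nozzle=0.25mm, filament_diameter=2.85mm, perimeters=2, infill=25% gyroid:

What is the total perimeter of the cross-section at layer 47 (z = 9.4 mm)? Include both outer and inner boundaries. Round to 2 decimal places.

48.00 mm

At z = 9.4 mm: the cube (footprint 13.5×10.5) is included at this height (perimeter 48.00 mm); the cube at (-3, 14) is not intersected at this z (z outside [9.5, 18.5]); the 23.5×4.5 cube at (9.5, -2) contributes its full rectangle (perimeter 56.00 mm); the cube at (3, 10) is not intersected at this z (z outside [-1.5, 6.5]); Subtracting the remaining from the first: starting from the 13.5×10.5 cube, the 23.5×4.5 cube at (9.5, -2) partially overlaps it — only the 10.00 mm² overlap (of its 105.75 mm²) is removed, clipping the outline — boundary = 48.00 mm; the 29×4.5 cube at (14, 13) contributes its full rectangle (perimeter 67.00 mm); Taking the first minus the rest: starting from the result so far, the 29×4.5 cube at (14, 13) misses the remaining region (no effect) — boundary = 48.00 mm. Overall, the cross-section is a single solid region. Total boundary length (outer) = 48.00 mm.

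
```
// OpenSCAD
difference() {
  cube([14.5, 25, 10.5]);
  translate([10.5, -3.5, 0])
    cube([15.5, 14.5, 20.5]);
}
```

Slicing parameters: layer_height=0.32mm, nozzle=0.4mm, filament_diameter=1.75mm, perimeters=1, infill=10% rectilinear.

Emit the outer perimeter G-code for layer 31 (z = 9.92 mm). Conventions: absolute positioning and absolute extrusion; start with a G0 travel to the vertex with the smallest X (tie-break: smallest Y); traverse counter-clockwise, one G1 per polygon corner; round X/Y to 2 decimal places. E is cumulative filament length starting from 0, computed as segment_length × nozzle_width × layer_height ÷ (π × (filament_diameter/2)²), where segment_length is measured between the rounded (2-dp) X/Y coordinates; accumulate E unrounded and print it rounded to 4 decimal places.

At z = 9.92 mm: the cube is present — its section is the full 14.5×25 rectangle; the cube at (10.5, -3.5) (footprint 15.5×14.5) is included at this height; After the difference (first − rest): starting from the 14.5×25 cube, the 15.5×14.5 cube at (10.5, -3.5) partially overlaps it — only the 44.00 mm² overlap (of its 224.75 mm²) is removed, clipping the outline — 1 connected region. The outline is a single polygon with 6 vertices. Extrusion per mm of travel: 0.4 × 0.32 / (π × 0.875²) = 0.053216. Accumulating E over each segment gives final E = 4.2041.

G0 X0.00 Y0.00 Z9.92
G1 X10.50 Y0.00 E0.5588
G1 X10.50 Y11.00 E1.1441
G1 X14.50 Y11.00 E1.3570
G1 X14.50 Y25.00 E2.1020
G1 X0.00 Y25.00 E2.8737
G1 X0.00 Y0.00 E4.2041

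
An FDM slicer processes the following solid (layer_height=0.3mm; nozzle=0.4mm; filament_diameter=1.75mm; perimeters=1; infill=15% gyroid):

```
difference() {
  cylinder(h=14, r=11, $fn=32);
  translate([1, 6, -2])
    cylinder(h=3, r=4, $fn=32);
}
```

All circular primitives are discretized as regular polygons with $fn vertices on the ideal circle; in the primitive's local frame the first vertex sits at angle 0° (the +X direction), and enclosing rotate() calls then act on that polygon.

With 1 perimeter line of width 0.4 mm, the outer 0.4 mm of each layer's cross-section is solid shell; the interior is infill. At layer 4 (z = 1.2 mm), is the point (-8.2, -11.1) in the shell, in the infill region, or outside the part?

At z = 1.2 mm: the r=11 cylinder gives a regular 32-gon of circumradius 11 (constant along its height); the cylinder at (1, 6) does not reach this height (z outside [-2, 1]); Taking the first minus the rest: none of the subtracted shapes is present at this height, so the r=11 cylinder is unchanged — 1 connected region. Overall, the cross-section is a single solid region. The nearest boundary edge runs (-7.78, -7.78)→(-6.11, -9.15); distance from the point to it = 2.84 mm. The point is not inside any of the regions above, so it lies outside the cross-section (2.84 mm from the nearest boundary).

outside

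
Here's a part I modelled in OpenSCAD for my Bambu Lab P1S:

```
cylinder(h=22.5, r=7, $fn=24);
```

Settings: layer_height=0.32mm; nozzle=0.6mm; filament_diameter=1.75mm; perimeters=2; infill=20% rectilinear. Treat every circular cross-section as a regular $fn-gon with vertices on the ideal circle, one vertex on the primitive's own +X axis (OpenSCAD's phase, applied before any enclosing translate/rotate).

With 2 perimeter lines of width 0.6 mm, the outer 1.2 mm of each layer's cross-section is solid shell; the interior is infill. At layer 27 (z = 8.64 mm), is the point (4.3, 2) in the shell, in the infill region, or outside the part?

At z = 8.64 mm: the cylinder: section is a regular 24-gon, circumradius r=7. Overall, the cross-section is a single solid region. The nearest boundary edge runs (6.76, 1.81)→(6.06, 3.50); distance from the point to it = 2.20 mm. The point is inside the cross-section and 2.20 mm from the nearest boundary — more than the 1.2 mm shell width (2 × 0.6), so it's in the infill interior.

infill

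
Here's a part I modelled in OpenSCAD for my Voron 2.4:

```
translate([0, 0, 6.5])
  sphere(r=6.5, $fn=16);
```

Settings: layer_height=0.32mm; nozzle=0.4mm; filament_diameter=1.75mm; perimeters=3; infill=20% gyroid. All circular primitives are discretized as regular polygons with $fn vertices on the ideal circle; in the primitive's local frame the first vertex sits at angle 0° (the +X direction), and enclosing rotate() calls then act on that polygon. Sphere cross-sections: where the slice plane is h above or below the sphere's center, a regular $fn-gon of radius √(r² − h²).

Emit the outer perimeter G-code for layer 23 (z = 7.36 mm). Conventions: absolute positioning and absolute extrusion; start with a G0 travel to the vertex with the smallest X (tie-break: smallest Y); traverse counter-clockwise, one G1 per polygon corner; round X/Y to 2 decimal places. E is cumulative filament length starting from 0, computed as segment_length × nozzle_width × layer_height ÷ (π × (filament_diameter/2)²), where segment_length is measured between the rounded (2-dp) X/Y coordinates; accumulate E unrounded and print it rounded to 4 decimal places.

G0 X-6.44 Y0.00 Z7.36
G1 X-5.95 Y-2.47 E0.1340
G1 X-4.56 Y-4.56 E0.2676
G1 X-2.47 Y-5.95 E0.4012
G1 X0.00 Y-6.44 E0.5352
G1 X2.47 Y-5.95 E0.6692
G1 X4.56 Y-4.56 E0.8027
G1 X5.95 Y-2.47 E0.9363
G1 X6.44 Y0.00 E1.0703
G1 X5.95 Y2.47 E1.2043
G1 X4.56 Y4.56 E1.3379
G1 X2.47 Y5.95 E1.4715
G1 X0.00 Y6.44 E1.6055
G1 X-2.47 Y5.95 E1.7395
G1 X-4.56 Y4.56 E1.8731
G1 X-5.95 Y2.47 E2.0066
G1 X-6.44 Y0.00 E2.1406

At z = 7.36 mm: the r=6.5 sphere slices to a regular 16-gon of circumradius 6.443 (√(r²−h²) with h=0.86 from center). The outline is a single polygon with 16 vertices. Extrusion per mm of travel: 0.4 × 0.32 / (π × 0.875²) = 0.053216. Accumulating E over each segment gives final E = 2.1406.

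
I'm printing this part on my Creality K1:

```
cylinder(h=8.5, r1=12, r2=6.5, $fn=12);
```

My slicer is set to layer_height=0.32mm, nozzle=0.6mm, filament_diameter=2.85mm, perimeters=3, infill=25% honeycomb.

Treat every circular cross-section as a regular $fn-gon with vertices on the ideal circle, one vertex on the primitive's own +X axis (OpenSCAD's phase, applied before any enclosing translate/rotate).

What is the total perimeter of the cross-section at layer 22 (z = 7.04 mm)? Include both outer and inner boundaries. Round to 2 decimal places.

46.24 mm

At z = 7.04 mm: the cone contributes a regular 12-gon of circumradius 7.445 (interpolated between r1=12 and r2=6.5 at t=0.828) (perimeter = 2·12·7.445·sin(180°/12) = 46.24 mm). Overall, the cross-section is a single solid region. Total boundary length (outer) = 46.24 mm.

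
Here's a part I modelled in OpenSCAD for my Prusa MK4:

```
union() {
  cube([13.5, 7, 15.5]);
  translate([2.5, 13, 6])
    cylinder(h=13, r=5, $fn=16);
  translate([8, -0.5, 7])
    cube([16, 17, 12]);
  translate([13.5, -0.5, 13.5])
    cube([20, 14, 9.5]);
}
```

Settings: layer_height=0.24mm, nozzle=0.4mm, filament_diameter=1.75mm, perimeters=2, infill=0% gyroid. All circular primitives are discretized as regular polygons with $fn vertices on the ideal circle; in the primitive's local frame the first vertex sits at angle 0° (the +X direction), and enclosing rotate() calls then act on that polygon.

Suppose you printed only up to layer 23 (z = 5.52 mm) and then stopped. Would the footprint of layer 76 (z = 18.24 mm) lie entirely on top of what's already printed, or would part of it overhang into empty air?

Compare the two slices. At z = 5.52: the 13.5×7 cube contributes its full rectangle (area 94.50 mm²); the cylinder at (2.5, 13) does not reach this height (z outside [6, 19]); the cube at (8, -0.5) does not reach this height (z outside [7, 19]); the cube at (13.5, -0.5) does not reach this height (z outside [13.5, 23]); Merging all regions: only the 13.5×7 cube is present, so the union is just that shape — area = 94.50 mm². At z = 18.24: the cube is not intersected at this z (z outside [0, 15.5]); the r=5 cylinder at (2.5, 13) contributes a regular 16-gon of circumradius 5 (area = (16/2)·5.000²·sin(360°/16) = 76.54 mm²); the 16×17 cube at (8, -0.5) contributes its full rectangle (area 272.00 mm²); the cube at (13.5, -0.5) is present — its section is the full 20×14 rectangle (area 280.00 mm²); Merging all regions: the regions partially overlap — summed areas 628.54 mm² minus the doubly-counted overlap 147.00 mm² gives 481.54 mm² — area = 481.54 mm². Checking containment: at z = 18.24 the cross-section extends beyond the z = 5.52 cross-section by about 443.04 mm².

part overhangs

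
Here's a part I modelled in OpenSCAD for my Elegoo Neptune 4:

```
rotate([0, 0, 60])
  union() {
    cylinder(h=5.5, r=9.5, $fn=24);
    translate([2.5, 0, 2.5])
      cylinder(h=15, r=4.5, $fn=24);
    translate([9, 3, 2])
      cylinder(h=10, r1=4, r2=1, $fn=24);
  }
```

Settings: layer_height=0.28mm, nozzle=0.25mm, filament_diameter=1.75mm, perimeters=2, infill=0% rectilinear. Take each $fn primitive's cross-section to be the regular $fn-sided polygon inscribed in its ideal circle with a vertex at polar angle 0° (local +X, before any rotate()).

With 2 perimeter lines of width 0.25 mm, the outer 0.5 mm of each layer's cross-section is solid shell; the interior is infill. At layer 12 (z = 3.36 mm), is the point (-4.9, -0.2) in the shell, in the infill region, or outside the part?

infill

At z = 3.36 mm: the r=9.5 cylinder gives a regular 24-gon of circumradius 9.5 (constant along its height); the r=4.5 cylinder at (2.5, 0) contributes a regular 24-gon of circumradius 4.5; the cone at (9, 3) (r1=4→r2=1) has section circumradius 3.592 here — a regular 24-gon; Combining (union): the regions partially overlap (shared area 81.03 mm²), so overlapping operands fuse into one piece — 1 connected region; (rotated 60° about Z; rotation is an isometry so areas/perimeters/island counts are preserved). Overall, the cross-section is a single solid region. Undo the 60° rotation: the query point maps to (-2.623, 4.144) in the un-rotated model frame. The nearest boundary edge runs (-6.72, 6.72)→(-4.75, 8.23); distance from the point to it = 4.53 mm. The point is inside the cross-section and 4.53 mm from the nearest boundary — more than the 0.5 mm shell width (2 × 0.25), so it's in the infill interior.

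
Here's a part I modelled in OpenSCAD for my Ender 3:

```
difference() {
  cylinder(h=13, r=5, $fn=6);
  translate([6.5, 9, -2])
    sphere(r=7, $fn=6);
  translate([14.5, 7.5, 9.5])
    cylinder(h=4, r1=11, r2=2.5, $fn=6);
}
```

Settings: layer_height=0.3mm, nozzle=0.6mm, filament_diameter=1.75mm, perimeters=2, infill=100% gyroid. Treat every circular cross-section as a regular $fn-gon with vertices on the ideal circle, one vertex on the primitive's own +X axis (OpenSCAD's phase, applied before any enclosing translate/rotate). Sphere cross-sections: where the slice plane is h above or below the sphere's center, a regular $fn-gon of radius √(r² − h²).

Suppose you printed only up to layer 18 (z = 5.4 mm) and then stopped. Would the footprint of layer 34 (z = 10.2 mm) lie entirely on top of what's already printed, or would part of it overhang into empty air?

Compare the two slices. At z = 5.4: the cylinder: section is a regular 6-gon, circumradius r=5 (area = (6/2)·5.000²·sin(360°/6) = 64.95 mm²); the sphere at (6.5, 9) is not intersected at this z (|z−center|=7.400 > r=7); the cone at (14.5, 7.5) is not intersected at this z (z outside [9.5, 13.5]); Subtracting the remaining from the first: none of the subtracted shapes is present at this height, so the r=5 cylinder is unchanged — area = 64.95 mm². At z = 10.2: the r=5 cylinder gives a regular 6-gon of circumradius 5 (constant along its height) (area = (6/2)·5.000²·sin(360°/6) = 64.95 mm²); the sphere at (6.5, 9) does not reach this height (|z−center|=12.200 > r=7); the cone at (14.5, 7.5) contributes a regular 6-gon of circumradius 9.513 (interpolated between r1=11 and r2=2.5 at t=0.175) (area = (6/2)·9.513²·sin(360°/6) = 235.09 mm²); Taking the first minus the rest: starting from the r=5 cylinder (64.95 mm²), the cone at (14.5, 7.5) misses the remaining region (no effect) — area = 64.95 mm². Checking containment: the cross-section at z = 10.2 is a subset of the cross-section at z = 5.4.

entirely on top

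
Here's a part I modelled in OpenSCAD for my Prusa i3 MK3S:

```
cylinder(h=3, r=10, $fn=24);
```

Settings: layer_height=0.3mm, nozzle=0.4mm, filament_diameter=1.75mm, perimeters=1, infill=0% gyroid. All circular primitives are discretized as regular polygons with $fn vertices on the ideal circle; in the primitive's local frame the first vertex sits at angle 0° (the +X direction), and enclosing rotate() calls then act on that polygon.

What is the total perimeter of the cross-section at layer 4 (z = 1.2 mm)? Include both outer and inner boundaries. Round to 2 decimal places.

At z = 1.2 mm: the cylinder: section is a regular 24-gon, circumradius r=10 (perimeter = 2·24·10.000·sin(180°/24) = 62.65 mm). Overall, the cross-section is a single solid region. Total boundary length (outer) = 62.65 mm.

62.65 mm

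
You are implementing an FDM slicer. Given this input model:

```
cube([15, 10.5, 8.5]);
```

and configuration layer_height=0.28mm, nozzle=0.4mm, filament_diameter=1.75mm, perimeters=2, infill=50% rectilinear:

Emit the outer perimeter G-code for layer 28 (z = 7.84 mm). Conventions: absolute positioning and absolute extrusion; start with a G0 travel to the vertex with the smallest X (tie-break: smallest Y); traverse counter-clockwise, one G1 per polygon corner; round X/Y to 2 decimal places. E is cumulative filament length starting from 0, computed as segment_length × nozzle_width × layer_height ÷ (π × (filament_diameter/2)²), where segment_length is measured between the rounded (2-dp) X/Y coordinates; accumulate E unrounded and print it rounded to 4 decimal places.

At z = 7.84 mm: the 15×10.5 cube contributes its full rectangle. The outline is a single polygon with 4 vertices. Extrusion per mm of travel: 0.4 × 0.28 / (π × 0.875²) = 0.046564. Accumulating E over each segment gives final E = 2.3748.

G0 X0.00 Y0.00 Z7.84
G1 X15.00 Y0.00 E0.6985
G1 X15.00 Y10.50 E1.1874
G1 X0.00 Y10.50 E1.8858
G1 X0.00 Y0.00 E2.3748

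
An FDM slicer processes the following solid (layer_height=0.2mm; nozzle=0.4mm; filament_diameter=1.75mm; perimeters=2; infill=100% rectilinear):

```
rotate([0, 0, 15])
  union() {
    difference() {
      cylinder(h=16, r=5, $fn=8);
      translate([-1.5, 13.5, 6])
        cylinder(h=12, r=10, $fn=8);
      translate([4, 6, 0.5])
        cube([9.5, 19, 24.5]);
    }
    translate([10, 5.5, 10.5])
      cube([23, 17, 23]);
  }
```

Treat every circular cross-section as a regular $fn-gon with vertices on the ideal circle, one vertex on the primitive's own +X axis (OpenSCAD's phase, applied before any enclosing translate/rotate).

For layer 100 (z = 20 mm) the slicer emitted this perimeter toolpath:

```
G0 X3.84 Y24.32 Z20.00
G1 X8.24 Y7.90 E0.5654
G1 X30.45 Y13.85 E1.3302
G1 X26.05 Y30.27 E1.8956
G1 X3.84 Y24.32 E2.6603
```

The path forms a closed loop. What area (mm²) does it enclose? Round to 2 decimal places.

Apply the shoelace formula to the sequence of (X, Y) vertices; enclosed area = 390.87 mm².

390.87 mm²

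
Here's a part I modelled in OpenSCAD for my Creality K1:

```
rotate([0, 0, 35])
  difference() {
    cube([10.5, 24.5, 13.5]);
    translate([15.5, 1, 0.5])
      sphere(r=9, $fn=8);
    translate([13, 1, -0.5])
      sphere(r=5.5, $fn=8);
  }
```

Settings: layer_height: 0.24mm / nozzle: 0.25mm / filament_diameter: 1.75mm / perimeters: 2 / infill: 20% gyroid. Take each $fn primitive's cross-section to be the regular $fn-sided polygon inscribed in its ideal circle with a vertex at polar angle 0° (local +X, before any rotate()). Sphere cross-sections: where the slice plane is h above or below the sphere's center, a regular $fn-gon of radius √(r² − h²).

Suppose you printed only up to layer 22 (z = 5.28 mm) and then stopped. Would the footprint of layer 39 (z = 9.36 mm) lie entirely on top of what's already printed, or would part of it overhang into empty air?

part overhangs

Compare the two slices. At z = 5.28: the cube (footprint 10.5×24.5) is included at this height (area 257.25 mm²); the sphere at (15.5, 1): section is a regular 8-gon, circumradius = √(r²−h²) = √(9²−4.78²) = 7.626 (area = (8/2)·7.626²·sin(360°/8) = 164.48 mm²); the sphere at (13, 1) is not intersected at this z (|z−center|=5.780 > r=5.5); Taking the first minus the rest: starting from the 10.5×24.5 cube (257.25 mm²), the r=9 sphere at (15.5, 1) partially overlaps it — only the 10.59 mm² overlap (of its 164.48 mm²) is removed, clipping the outline — area = 246.66 mm²; (whole slice rotated 35° about Z — lengths, areas and connectivity unchanged). At z = 9.36: the cube (footprint 10.5×24.5) is included at this height (area 257.25 mm²); the r=9 sphere at (15.5, 1) slices to a regular 8-gon of circumradius 1.581 (√(r²−h²) with h=8.86 from center) (area = (8/2)·1.581²·sin(360°/8) = 7.07 mm²); the sphere at (13, 1) does not reach this height (|z−center|=9.860 > r=5.5); Subtracting the remaining from the first: starting from the 10.5×24.5 cube (257.25 mm²), the r=9 sphere at (15.5, 1) misses the remaining region (no effect) — area = 257.25 mm²; (whole slice rotated 35° about Z — lengths, areas and connectivity unchanged). Checking containment: at z = 9.36 the cross-section extends beyond the z = 5.28 cross-section by about 10.59 mm².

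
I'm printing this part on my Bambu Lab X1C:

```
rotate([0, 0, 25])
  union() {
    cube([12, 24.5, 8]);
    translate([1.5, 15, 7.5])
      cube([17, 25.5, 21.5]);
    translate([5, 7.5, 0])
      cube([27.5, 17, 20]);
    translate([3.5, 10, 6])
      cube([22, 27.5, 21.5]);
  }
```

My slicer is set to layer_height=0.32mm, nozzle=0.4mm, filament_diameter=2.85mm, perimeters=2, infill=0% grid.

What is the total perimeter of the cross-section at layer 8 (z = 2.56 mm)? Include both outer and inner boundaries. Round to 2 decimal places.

At z = 2.56 mm: the cube (footprint 12×24.5) is included at this height (perimeter 73.00 mm); the cube at (1.5, 15) is not intersected at this z (z outside [7.5, 29]); the cube at (5, 7.5) (footprint 27.5×17) is included at this height (perimeter 89.00 mm); the cube at (3.5, 10) is absent (z outside [6, 27.5]); Taking the union: the regions partially overlap (shared area 119.00 mm²), so the edge portions inside another operand are dropped and the merged outline is re-measured after clipping — boundary = 114.00 mm; (whole slice rotated 25° about Z — lengths, areas and connectivity unchanged). Overall, the cross-section is a single solid region. Total boundary length (outer) = 114.00 mm.

114.00 mm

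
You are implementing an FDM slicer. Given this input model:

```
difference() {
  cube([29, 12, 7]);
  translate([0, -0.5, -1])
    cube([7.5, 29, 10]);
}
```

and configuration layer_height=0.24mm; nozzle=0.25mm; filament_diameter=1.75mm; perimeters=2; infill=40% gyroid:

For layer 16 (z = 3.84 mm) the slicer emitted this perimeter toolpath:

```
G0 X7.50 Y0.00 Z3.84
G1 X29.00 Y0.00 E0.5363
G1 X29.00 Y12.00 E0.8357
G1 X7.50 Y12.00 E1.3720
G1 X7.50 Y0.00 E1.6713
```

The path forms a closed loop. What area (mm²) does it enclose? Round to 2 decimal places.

Apply the shoelace formula to the sequence of (X, Y) vertices; enclosed area = 258.00 mm².

258.00 mm²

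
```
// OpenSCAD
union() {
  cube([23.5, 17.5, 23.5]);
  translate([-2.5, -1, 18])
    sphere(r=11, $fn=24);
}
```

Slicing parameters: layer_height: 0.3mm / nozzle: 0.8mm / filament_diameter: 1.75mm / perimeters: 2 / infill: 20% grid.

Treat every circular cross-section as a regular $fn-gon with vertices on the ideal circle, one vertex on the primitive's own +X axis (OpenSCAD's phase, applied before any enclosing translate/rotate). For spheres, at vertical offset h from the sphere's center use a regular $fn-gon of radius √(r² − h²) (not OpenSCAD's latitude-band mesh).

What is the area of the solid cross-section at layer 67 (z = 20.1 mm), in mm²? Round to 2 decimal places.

717.65 mm²

At z = 20.1 mm: the 23.5×17.5 cube contributes its full rectangle (area 411.25 mm²); the sphere at (-2.5, -1): section is a regular 24-gon, circumradius = √(r²−h²) = √(11²−2.1²) = 10.798 (area = (24/2)·10.798²·sin(360°/24) = 362.11 mm²); Merging all regions: the regions partially overlap — summed areas 773.36 mm² minus the doubly-counted overlap 55.71 mm² gives 717.65 mm² — area = 717.65 mm². Overall, the cross-section is a single solid region. Net area = 717.65 mm².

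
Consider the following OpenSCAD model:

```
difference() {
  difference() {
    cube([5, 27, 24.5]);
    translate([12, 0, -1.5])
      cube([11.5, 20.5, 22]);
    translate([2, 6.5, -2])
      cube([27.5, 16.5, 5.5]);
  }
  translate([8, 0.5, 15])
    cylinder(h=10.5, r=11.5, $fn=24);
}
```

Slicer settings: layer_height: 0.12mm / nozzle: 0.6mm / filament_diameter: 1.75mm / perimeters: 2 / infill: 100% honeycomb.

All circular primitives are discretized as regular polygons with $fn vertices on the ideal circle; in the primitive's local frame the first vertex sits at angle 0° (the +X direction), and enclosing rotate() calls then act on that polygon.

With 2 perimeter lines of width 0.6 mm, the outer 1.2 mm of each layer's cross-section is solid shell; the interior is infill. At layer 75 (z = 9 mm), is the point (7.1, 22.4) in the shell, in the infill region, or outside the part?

At z = 9 mm: the cube (footprint 5×27) is included at this height; the 11.5×20.5 cube at (12, 0) contributes its full rectangle; the cube at (2, 6.5) is not intersected at this z (z outside [-2, 3.5]); Taking the first minus the rest: starting from the 5×27 cube, the 11.5×20.5 cube at (12, 0) misses the remaining region (no effect) — 1 connected region; the cylinder at (8, 0.5) is absent (z outside [15, 25.5]); Subtracting the remaining from the first: none of the subtracted shapes is present at this height, so the result so far is unchanged — 1 connected region. Overall, the cross-section is a single solid region. The nearest boundary edge runs (5.00, 27.00)→(5.00, 0.00); distance from the point to it = 2.10 mm. The point is not inside any of the regions above, so it lies outside the cross-section (2.10 mm from the nearest boundary).

outside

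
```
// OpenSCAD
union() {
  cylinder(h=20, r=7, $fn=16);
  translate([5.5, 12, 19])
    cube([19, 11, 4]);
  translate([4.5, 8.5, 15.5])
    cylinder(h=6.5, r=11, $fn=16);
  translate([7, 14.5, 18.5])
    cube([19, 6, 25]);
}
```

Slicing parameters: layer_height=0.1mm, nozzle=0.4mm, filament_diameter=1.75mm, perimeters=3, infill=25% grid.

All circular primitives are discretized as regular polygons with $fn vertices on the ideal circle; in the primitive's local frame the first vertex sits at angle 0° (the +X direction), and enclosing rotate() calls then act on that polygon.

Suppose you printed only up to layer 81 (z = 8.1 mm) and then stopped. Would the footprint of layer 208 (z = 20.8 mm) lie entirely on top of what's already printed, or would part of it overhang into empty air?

Compare the two slices. At z = 8.1: the r=7 cylinder gives a regular 16-gon of circumradius 7 (constant along its height) (area = (16/2)·7.000²·sin(360°/16) = 150.01 mm²); the cube at (5.5, 12) is absent (z outside [19, 23]); the cylinder at (4.5, 8.5) does not reach this height (z outside [15.5, 22]); the cube at (7, 14.5) does not reach this height (z outside [18.5, 43.5]); Taking the union: only the r=7 cylinder is present, so the union is just that shape — area = 150.01 mm². At z = 20.8: the cylinder does not reach this height (z outside [0, 20]); the 19×11 cube at (5.5, 12) contributes its full rectangle (area 209.00 mm²); the cylinder at (4.5, 8.5): section is a regular 16-gon, circumradius r=11 (area = (16/2)·11.000²·sin(360°/16) = 370.44 mm²); the cube at (7, 14.5) (footprint 19×6) is included at this height (area 114.00 mm²); Taking the union: the regions partially overlap — summed areas 693.44 mm² minus the doubly-counted overlap 152.93 mm² gives 540.51 mm² — area = 540.51 mm². Checking containment: at z = 20.8 the cross-section extends beyond the z = 8.1 cross-section by about 459.15 mm².

part overhangs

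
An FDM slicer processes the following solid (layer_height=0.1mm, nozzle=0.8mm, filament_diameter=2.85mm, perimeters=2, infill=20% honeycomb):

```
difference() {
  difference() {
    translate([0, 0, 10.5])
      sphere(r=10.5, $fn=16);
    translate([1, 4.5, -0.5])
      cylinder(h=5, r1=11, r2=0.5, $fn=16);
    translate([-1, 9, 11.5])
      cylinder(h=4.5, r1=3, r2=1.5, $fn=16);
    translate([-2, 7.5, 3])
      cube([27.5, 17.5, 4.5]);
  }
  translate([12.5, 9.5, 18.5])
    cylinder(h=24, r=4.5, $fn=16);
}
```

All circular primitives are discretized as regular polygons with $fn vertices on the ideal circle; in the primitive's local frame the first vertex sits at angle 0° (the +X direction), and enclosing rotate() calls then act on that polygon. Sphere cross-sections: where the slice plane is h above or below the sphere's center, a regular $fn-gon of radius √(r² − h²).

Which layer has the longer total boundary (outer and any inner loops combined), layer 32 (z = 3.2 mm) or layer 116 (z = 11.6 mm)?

layer 116 (z = 11.6 mm)

Layer 32 (z = 3.2): the r=10.5 sphere contributes a regular 16-gon of circumradius √(10.5²−7.3²) = 7.547 (perimeter = 2·16·7.547·sin(180°/16) = 47.12 mm); the cone at (1, 4.5) contributes a regular 16-gon of circumradius 3.230 (interpolated between r1=11 and r2=0.5 at t=0.740) (perimeter = 2·16·3.230·sin(180°/16) = 20.16 mm); the cone at (-1, 9) is absent (z outside [11.5, 16]); the cube at (-2, 7.5) is present — its section is the full 27.5×17.5 rectangle (perimeter 90.00 mm); After the difference (first − rest): starting from the r=10.5 sphere, the cone at (1, 4.5) partially overlaps it — only the 31.10 mm² overlap (of its 31.94 mm²) is removed, clipping the outline; the 27.5×17.5 cube at (-2, 7.5) partially overlaps it — only the 0.00 mm² overlap (of its 481.25 mm²) is removed, clipping the outline — boundary = 59.73 mm; the cylinder at (12.5, 9.5) is absent (z outside [18.5, 42.5]); Subtracting the remaining from the first: none of the subtracted shapes is present at this height, so that combined region is unchanged — boundary = 59.73 mm. So its perimeter = 59.73 mm. Layer 116 (z = 11.6): the r=10.5 sphere contributes a regular 16-gon of circumradius √(10.5²−1.1²) = 10.442 (perimeter = 2·16·10.442·sin(180°/16) = 65.19 mm); the cone at (1, 4.5) is absent (z outside [-0.5, 4.5]); the cone at (-1, 9) contributes a regular 16-gon of circumradius 2.967 (interpolated between r1=3 and r2=1.5 at t=0.022) (perimeter = 2·16·2.967·sin(180°/16) = 18.52 mm); the cube at (-2, 7.5) does not reach this height (z outside [3, 7.5]); After the difference (first − rest): starting from the r=10.5 sphere, the cone at (-1, 9) partially overlaps it — only the 19.92 mm² overlap (of its 26.94 mm²) is removed, clipping the outline — boundary = 70.57 mm; the cylinder at (12.5, 9.5) does not reach this height (z outside [18.5, 42.5]); Subtracting the remaining from the first: none of the subtracted shapes is present at this height, so the result so far is unchanged — boundary = 70.57 mm. So its perimeter = 70.57 mm. Layer 116 is larger (70.57 vs 59.73 mm).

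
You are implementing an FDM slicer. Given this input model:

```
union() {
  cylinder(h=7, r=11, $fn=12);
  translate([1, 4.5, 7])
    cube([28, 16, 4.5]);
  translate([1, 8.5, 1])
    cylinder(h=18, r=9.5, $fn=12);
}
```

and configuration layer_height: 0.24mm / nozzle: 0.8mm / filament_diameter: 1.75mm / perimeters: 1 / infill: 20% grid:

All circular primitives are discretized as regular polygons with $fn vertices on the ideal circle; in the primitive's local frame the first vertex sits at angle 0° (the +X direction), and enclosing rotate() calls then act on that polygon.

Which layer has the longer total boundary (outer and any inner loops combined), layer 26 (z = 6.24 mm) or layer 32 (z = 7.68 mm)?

Layer 26 (z = 6.24): the cylinder: section is a regular 12-gon, circumradius r=11 (perimeter = 2·12·11.000·sin(180°/12) = 68.33 mm); the cube at (1, 4.5) is not intersected at this z (z outside [7, 11.5]); the cylinder at (1, 8.5): section is a regular 12-gon, circumradius r=9.5 (perimeter = 2·12·9.500·sin(180°/12) = 59.01 mm); Taking the union: the regions partially overlap (shared area 148.04 mm²), so the edge portions inside another operand are dropped and the merged outline is re-measured after clipping — boundary = 81.82 mm. So its perimeter = 81.82 mm. Layer 32 (z = 7.68): the cylinder is not intersected at this z (z outside [0, 7]); the cube at (1, 4.5) is present — its section is the full 28×16 rectangle (perimeter 88.00 mm); the r=9.5 cylinder at (1, 8.5) gives a regular 12-gon of circumradius 9.5 (constant along its height) (perimeter = 2·12·9.500·sin(180°/12) = 59.01 mm); Merging all regions: the regions partially overlap (shared area 103.54 mm²), so the edge portions inside another operand are dropped and the merged outline is re-measured after clipping — boundary = 106.19 mm. So its perimeter = 106.19 mm. Layer 32 is larger (106.19 vs 81.82 mm).

layer 32 (z = 7.68 mm)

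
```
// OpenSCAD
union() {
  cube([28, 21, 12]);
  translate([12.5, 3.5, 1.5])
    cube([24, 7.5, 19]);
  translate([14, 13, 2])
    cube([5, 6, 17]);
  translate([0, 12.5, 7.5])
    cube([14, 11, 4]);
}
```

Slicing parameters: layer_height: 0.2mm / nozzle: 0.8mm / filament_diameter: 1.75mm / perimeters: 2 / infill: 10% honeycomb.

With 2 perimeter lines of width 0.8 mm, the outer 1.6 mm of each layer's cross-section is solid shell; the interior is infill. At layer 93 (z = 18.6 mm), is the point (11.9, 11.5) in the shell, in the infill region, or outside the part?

outside

At z = 18.6 mm: the cube is absent (z outside [0, 12]); the cube at (12.5, 3.5) (footprint 24×7.5) is included at this height; the 5×6 cube at (14, 13) contributes its full rectangle; the cube at (0, 12.5) is not intersected at this z (z outside [7.5, 11.5]); Merging all regions: the 2 present regions are separate (no shared area or edge), so areas and boundary lengths simply add and each stays a separate island — 2 connected regions. Overall, the cross-section has 2 separate islands. The nearest boundary edge runs (12.50, 3.50)→(12.50, 11.00); distance from the point to it = 0.78 mm. The point is not inside any of the regions above, so it lies outside the cross-section (0.78 mm from the nearest boundary).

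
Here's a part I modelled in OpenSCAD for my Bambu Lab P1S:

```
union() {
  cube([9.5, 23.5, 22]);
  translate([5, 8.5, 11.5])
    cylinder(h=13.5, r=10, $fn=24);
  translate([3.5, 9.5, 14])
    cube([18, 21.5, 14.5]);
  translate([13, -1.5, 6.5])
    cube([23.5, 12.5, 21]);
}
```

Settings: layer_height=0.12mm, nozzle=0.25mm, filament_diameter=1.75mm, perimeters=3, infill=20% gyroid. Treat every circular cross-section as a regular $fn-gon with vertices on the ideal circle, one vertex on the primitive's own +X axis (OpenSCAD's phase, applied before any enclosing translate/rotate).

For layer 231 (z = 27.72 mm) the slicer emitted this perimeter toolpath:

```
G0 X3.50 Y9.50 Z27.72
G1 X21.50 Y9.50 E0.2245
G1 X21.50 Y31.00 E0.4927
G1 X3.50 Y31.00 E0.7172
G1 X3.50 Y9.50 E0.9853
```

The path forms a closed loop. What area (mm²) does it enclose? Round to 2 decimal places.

Apply the shoelace formula to the sequence of (X, Y) vertices; enclosed area = 387.00 mm².

387.00 mm²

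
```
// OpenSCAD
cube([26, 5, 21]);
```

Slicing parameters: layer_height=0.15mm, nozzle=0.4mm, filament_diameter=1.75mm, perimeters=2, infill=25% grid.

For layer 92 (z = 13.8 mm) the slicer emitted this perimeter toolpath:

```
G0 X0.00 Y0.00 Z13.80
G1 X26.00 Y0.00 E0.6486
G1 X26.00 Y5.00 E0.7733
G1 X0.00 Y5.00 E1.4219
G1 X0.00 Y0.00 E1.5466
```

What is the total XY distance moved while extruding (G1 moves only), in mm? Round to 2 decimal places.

62.00 mm

Sum the Euclidean lengths of each G1 segment: total = 62.00 mm.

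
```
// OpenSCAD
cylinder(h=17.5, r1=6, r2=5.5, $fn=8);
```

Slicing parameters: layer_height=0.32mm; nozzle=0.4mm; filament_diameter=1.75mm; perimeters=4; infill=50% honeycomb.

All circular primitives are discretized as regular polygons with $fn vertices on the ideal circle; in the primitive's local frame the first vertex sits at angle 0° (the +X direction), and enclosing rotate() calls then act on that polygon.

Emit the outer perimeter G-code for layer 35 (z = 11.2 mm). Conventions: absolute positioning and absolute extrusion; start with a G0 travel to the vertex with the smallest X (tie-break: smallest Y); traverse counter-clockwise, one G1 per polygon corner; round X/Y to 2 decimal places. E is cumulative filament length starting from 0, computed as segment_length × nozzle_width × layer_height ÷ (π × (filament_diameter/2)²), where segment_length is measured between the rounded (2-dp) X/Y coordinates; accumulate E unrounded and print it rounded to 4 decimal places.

G0 X-5.68 Y0.00 Z11.20
G1 X-4.02 Y-4.02 E0.2315
G1 X0.00 Y-5.68 E0.4629
G1 X4.02 Y-4.02 E0.6944
G1 X5.68 Y0.00 E0.9258
G1 X4.02 Y4.02 E1.1573
G1 X0.00 Y5.68 E1.3887
G1 X-4.02 Y4.02 E1.6202
G1 X-5.68 Y0.00 E1.8516

At z = 11.2 mm: the cone (r1=6→r2=5.5) has section circumradius 5.680 here — a regular 8-gon. The outline is a single polygon with 8 vertices. Extrusion per mm of travel: 0.4 × 0.32 / (π × 0.875²) = 0.053216. Accumulating E over each segment gives final E = 1.8516.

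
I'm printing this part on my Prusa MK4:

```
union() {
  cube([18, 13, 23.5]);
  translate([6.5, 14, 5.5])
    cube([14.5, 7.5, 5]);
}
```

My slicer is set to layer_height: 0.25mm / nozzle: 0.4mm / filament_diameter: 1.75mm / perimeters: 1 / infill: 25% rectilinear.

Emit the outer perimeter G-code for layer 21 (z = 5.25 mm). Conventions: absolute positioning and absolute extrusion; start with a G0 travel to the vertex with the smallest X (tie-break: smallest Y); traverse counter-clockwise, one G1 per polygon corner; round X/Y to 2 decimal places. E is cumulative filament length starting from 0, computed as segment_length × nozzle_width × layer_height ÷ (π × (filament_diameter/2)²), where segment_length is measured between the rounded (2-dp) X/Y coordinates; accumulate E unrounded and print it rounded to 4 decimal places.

At z = 5.25 mm: the cube (footprint 18×13) is included at this height; the cube at (6.5, 14) is absent (z outside [5.5, 10.5]); Taking the union: only the 18×13 cube is present, so the union is just that shape — 1 connected region. The outline is a single polygon with 4 vertices. Extrusion per mm of travel: 0.4 × 0.25 / (π × 0.875²) = 0.041575. Accumulating E over each segment gives final E = 2.5777.

G0 X0.00 Y0.00 Z5.25
G1 X18.00 Y0.00 E0.7484
G1 X18.00 Y13.00 E1.2888
G1 X0.00 Y13.00 E2.0372
G1 X0.00 Y0.00 E2.5777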